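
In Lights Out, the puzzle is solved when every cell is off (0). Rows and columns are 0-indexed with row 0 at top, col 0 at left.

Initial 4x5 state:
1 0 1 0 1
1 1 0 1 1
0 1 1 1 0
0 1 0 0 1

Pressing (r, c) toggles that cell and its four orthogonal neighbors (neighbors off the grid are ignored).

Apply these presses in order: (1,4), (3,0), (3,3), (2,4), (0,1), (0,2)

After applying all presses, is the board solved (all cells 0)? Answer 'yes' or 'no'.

Answer: no

Derivation:
After press 1 at (1,4):
1 0 1 0 0
1 1 0 0 0
0 1 1 1 1
0 1 0 0 1

After press 2 at (3,0):
1 0 1 0 0
1 1 0 0 0
1 1 1 1 1
1 0 0 0 1

After press 3 at (3,3):
1 0 1 0 0
1 1 0 0 0
1 1 1 0 1
1 0 1 1 0

After press 4 at (2,4):
1 0 1 0 0
1 1 0 0 1
1 1 1 1 0
1 0 1 1 1

After press 5 at (0,1):
0 1 0 0 0
1 0 0 0 1
1 1 1 1 0
1 0 1 1 1

After press 6 at (0,2):
0 0 1 1 0
1 0 1 0 1
1 1 1 1 0
1 0 1 1 1

Lights still on: 13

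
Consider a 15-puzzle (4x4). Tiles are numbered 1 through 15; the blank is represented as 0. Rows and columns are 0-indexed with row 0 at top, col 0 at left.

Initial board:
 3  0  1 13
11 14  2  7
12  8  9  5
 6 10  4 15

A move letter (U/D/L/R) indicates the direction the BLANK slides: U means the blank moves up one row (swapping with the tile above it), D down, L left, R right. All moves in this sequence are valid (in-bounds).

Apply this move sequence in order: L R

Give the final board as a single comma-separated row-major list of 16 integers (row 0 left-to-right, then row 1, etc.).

After move 1 (L):
 0  3  1 13
11 14  2  7
12  8  9  5
 6 10  4 15

After move 2 (R):
 3  0  1 13
11 14  2  7
12  8  9  5
 6 10  4 15

Answer: 3, 0, 1, 13, 11, 14, 2, 7, 12, 8, 9, 5, 6, 10, 4, 15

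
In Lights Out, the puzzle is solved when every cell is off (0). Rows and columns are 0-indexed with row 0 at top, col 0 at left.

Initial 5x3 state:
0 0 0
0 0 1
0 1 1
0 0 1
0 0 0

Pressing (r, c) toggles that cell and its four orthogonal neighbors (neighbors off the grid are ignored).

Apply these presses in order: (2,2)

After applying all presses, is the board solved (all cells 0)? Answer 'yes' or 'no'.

Answer: yes

Derivation:
After press 1 at (2,2):
0 0 0
0 0 0
0 0 0
0 0 0
0 0 0

Lights still on: 0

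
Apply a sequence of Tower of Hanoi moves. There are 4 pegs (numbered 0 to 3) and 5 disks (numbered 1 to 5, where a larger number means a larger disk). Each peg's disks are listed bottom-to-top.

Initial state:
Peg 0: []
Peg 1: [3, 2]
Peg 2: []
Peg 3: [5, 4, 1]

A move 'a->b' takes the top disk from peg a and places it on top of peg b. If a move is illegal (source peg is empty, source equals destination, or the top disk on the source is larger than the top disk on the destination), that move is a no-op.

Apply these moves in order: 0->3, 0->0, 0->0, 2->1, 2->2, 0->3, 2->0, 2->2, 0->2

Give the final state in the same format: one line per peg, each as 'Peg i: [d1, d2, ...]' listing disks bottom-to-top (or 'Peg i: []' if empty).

After move 1 (0->3):
Peg 0: []
Peg 1: [3, 2]
Peg 2: []
Peg 3: [5, 4, 1]

After move 2 (0->0):
Peg 0: []
Peg 1: [3, 2]
Peg 2: []
Peg 3: [5, 4, 1]

After move 3 (0->0):
Peg 0: []
Peg 1: [3, 2]
Peg 2: []
Peg 3: [5, 4, 1]

After move 4 (2->1):
Peg 0: []
Peg 1: [3, 2]
Peg 2: []
Peg 3: [5, 4, 1]

After move 5 (2->2):
Peg 0: []
Peg 1: [3, 2]
Peg 2: []
Peg 3: [5, 4, 1]

After move 6 (0->3):
Peg 0: []
Peg 1: [3, 2]
Peg 2: []
Peg 3: [5, 4, 1]

After move 7 (2->0):
Peg 0: []
Peg 1: [3, 2]
Peg 2: []
Peg 3: [5, 4, 1]

After move 8 (2->2):
Peg 0: []
Peg 1: [3, 2]
Peg 2: []
Peg 3: [5, 4, 1]

After move 9 (0->2):
Peg 0: []
Peg 1: [3, 2]
Peg 2: []
Peg 3: [5, 4, 1]

Answer: Peg 0: []
Peg 1: [3, 2]
Peg 2: []
Peg 3: [5, 4, 1]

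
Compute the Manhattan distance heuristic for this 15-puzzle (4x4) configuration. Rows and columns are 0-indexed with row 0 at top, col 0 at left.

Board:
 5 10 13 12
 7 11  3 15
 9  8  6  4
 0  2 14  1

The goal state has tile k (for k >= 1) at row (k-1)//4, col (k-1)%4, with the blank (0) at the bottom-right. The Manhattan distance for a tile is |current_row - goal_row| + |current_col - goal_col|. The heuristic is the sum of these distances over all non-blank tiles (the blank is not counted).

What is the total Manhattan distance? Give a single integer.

Answer: 35

Derivation:
Tile 5: (0,0)->(1,0) = 1
Tile 10: (0,1)->(2,1) = 2
Tile 13: (0,2)->(3,0) = 5
Tile 12: (0,3)->(2,3) = 2
Tile 7: (1,0)->(1,2) = 2
Tile 11: (1,1)->(2,2) = 2
Tile 3: (1,2)->(0,2) = 1
Tile 15: (1,3)->(3,2) = 3
Tile 9: (2,0)->(2,0) = 0
Tile 8: (2,1)->(1,3) = 3
Tile 6: (2,2)->(1,1) = 2
Tile 4: (2,3)->(0,3) = 2
Tile 2: (3,1)->(0,1) = 3
Tile 14: (3,2)->(3,1) = 1
Tile 1: (3,3)->(0,0) = 6
Sum: 1 + 2 + 5 + 2 + 2 + 2 + 1 + 3 + 0 + 3 + 2 + 2 + 3 + 1 + 6 = 35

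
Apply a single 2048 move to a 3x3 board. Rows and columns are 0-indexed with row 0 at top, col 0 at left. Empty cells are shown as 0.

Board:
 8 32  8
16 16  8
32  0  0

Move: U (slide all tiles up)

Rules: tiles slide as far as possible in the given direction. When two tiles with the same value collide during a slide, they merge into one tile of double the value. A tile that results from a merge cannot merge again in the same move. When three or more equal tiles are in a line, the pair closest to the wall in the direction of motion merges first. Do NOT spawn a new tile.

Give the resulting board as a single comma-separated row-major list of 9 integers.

Answer: 8, 32, 16, 16, 16, 0, 32, 0, 0

Derivation:
Slide up:
col 0: [8, 16, 32] -> [8, 16, 32]
col 1: [32, 16, 0] -> [32, 16, 0]
col 2: [8, 8, 0] -> [16, 0, 0]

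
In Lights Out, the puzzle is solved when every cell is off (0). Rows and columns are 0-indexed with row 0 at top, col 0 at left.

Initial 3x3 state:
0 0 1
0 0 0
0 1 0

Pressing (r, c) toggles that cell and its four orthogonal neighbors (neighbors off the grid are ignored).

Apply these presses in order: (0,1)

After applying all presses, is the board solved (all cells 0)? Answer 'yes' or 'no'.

Answer: no

Derivation:
After press 1 at (0,1):
1 1 0
0 1 0
0 1 0

Lights still on: 4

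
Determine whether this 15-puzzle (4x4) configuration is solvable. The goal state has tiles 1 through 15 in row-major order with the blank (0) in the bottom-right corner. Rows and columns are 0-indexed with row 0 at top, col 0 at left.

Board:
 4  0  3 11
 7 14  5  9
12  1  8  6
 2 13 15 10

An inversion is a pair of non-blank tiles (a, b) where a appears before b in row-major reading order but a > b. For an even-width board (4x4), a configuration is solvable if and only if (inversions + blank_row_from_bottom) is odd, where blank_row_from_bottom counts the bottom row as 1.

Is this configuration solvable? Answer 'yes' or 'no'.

Answer: no

Derivation:
Inversions: 42
Blank is in row 0 (0-indexed from top), which is row 4 counting from the bottom (bottom = 1).
42 + 4 = 46, which is even, so the puzzle is not solvable.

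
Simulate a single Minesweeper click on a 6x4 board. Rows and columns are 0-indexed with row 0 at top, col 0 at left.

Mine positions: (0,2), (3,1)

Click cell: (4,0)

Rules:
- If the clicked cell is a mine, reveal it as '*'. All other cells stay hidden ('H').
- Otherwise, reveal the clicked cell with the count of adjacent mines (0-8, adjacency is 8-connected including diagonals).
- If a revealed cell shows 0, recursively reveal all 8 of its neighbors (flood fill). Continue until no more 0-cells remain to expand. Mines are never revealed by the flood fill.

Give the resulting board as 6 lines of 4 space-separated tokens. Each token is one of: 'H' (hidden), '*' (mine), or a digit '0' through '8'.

H H H H
H H H H
H H H H
H H H H
1 H H H
H H H H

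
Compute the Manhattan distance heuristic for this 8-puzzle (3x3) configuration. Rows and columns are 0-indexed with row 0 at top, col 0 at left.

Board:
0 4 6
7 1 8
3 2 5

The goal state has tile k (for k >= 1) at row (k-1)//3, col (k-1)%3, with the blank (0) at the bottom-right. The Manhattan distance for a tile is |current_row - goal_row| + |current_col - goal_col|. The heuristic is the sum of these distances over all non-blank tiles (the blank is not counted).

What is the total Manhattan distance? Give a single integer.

Tile 4: (0,1)->(1,0) = 2
Tile 6: (0,2)->(1,2) = 1
Tile 7: (1,0)->(2,0) = 1
Tile 1: (1,1)->(0,0) = 2
Tile 8: (1,2)->(2,1) = 2
Tile 3: (2,0)->(0,2) = 4
Tile 2: (2,1)->(0,1) = 2
Tile 5: (2,2)->(1,1) = 2
Sum: 2 + 1 + 1 + 2 + 2 + 4 + 2 + 2 = 16

Answer: 16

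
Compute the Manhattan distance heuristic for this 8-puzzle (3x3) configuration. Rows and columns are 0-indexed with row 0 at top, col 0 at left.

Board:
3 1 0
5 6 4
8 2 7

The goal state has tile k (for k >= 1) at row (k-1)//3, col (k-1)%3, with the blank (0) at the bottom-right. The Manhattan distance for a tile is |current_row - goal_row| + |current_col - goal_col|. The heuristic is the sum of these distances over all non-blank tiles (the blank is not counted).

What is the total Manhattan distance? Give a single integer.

Tile 3: at (0,0), goal (0,2), distance |0-0|+|0-2| = 2
Tile 1: at (0,1), goal (0,0), distance |0-0|+|1-0| = 1
Tile 5: at (1,0), goal (1,1), distance |1-1|+|0-1| = 1
Tile 6: at (1,1), goal (1,2), distance |1-1|+|1-2| = 1
Tile 4: at (1,2), goal (1,0), distance |1-1|+|2-0| = 2
Tile 8: at (2,0), goal (2,1), distance |2-2|+|0-1| = 1
Tile 2: at (2,1), goal (0,1), distance |2-0|+|1-1| = 2
Tile 7: at (2,2), goal (2,0), distance |2-2|+|2-0| = 2
Sum: 2 + 1 + 1 + 1 + 2 + 1 + 2 + 2 = 12

Answer: 12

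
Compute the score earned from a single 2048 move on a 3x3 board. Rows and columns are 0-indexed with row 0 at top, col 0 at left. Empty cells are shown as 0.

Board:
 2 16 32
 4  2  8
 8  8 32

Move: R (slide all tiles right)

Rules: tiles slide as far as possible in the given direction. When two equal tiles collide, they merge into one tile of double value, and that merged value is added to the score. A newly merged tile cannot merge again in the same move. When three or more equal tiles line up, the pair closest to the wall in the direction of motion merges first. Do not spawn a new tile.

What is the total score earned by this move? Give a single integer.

Slide right:
row 0: [2, 16, 32] -> [2, 16, 32]  score +0 (running 0)
row 1: [4, 2, 8] -> [4, 2, 8]  score +0 (running 0)
row 2: [8, 8, 32] -> [0, 16, 32]  score +16 (running 16)
Board after move:
 2 16 32
 4  2  8
 0 16 32

Answer: 16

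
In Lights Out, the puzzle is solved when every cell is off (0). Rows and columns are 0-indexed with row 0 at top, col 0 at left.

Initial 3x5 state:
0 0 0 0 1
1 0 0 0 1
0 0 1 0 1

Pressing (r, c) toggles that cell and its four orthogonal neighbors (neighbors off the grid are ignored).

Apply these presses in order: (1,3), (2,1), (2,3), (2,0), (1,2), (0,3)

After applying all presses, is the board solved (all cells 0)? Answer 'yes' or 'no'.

After press 1 at (1,3):
0 0 0 1 1
1 0 1 1 0
0 0 1 1 1

After press 2 at (2,1):
0 0 0 1 1
1 1 1 1 0
1 1 0 1 1

After press 3 at (2,3):
0 0 0 1 1
1 1 1 0 0
1 1 1 0 0

After press 4 at (2,0):
0 0 0 1 1
0 1 1 0 0
0 0 1 0 0

After press 5 at (1,2):
0 0 1 1 1
0 0 0 1 0
0 0 0 0 0

After press 6 at (0,3):
0 0 0 0 0
0 0 0 0 0
0 0 0 0 0

Lights still on: 0

Answer: yes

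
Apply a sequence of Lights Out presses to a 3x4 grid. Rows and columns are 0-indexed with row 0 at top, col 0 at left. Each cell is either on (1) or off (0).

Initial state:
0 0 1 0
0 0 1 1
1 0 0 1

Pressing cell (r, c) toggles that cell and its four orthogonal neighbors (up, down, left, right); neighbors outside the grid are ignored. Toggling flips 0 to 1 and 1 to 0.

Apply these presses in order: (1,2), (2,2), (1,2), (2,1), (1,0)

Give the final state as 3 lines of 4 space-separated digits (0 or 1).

After press 1 at (1,2):
0 0 0 0
0 1 0 0
1 0 1 1

After press 2 at (2,2):
0 0 0 0
0 1 1 0
1 1 0 0

After press 3 at (1,2):
0 0 1 0
0 0 0 1
1 1 1 0

After press 4 at (2,1):
0 0 1 0
0 1 0 1
0 0 0 0

After press 5 at (1,0):
1 0 1 0
1 0 0 1
1 0 0 0

Answer: 1 0 1 0
1 0 0 1
1 0 0 0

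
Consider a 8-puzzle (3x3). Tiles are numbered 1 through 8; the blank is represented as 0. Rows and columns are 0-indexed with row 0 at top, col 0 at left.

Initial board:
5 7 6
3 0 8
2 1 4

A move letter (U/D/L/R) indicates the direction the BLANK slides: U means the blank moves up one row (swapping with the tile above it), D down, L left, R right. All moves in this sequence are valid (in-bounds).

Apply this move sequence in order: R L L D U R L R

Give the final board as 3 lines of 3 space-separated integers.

Answer: 5 7 6
3 0 8
2 1 4

Derivation:
After move 1 (R):
5 7 6
3 8 0
2 1 4

After move 2 (L):
5 7 6
3 0 8
2 1 4

After move 3 (L):
5 7 6
0 3 8
2 1 4

After move 4 (D):
5 7 6
2 3 8
0 1 4

After move 5 (U):
5 7 6
0 3 8
2 1 4

After move 6 (R):
5 7 6
3 0 8
2 1 4

After move 7 (L):
5 7 6
0 3 8
2 1 4

After move 8 (R):
5 7 6
3 0 8
2 1 4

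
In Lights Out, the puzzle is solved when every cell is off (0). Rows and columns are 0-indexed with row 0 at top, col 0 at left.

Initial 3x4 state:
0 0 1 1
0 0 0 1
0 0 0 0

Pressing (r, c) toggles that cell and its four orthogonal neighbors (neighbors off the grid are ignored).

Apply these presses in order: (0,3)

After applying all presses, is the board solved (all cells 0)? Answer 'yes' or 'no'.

Answer: yes

Derivation:
After press 1 at (0,3):
0 0 0 0
0 0 0 0
0 0 0 0

Lights still on: 0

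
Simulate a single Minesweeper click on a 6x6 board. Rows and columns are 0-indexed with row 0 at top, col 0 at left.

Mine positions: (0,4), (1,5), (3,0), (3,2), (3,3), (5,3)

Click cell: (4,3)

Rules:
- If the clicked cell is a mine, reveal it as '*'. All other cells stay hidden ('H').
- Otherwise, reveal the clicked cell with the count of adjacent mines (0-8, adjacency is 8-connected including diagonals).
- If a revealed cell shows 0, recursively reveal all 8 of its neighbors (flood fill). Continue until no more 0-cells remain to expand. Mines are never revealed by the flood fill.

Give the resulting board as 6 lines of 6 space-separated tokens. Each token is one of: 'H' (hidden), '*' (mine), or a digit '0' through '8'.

H H H H H H
H H H H H H
H H H H H H
H H H H H H
H H H 3 H H
H H H H H H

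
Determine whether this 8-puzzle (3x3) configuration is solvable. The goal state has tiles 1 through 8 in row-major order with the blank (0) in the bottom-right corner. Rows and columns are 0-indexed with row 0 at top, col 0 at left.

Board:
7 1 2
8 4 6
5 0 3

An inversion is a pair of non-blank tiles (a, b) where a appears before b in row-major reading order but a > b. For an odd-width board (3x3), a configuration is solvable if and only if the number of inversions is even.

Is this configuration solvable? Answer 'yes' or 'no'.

Inversions (pairs i<j in row-major order where tile[i] > tile[j] > 0): 14
14 is even, so the puzzle is solvable.

Answer: yes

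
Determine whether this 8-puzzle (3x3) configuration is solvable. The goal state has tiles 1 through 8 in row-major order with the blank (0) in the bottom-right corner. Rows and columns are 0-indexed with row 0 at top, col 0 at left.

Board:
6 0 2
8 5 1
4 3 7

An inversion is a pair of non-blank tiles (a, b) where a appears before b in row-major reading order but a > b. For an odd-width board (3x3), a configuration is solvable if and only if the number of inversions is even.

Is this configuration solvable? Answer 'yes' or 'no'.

Answer: no

Derivation:
Inversions (pairs i<j in row-major order where tile[i] > tile[j] > 0): 15
15 is odd, so the puzzle is not solvable.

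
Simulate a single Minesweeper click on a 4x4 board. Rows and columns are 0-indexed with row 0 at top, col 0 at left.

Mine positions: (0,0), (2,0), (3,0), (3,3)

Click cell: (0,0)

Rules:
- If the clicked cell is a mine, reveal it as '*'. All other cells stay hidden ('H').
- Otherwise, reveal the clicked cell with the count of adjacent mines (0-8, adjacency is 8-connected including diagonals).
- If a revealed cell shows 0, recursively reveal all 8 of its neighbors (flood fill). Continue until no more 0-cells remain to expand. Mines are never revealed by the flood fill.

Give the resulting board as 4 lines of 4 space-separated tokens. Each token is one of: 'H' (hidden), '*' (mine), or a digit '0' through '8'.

* H H H
H H H H
H H H H
H H H H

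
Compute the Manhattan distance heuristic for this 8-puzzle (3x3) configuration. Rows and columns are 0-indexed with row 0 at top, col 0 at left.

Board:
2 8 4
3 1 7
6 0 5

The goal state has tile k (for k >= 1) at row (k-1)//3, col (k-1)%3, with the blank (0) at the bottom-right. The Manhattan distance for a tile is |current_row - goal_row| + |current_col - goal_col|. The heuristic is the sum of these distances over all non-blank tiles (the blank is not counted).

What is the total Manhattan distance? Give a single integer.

Answer: 19

Derivation:
Tile 2: at (0,0), goal (0,1), distance |0-0|+|0-1| = 1
Tile 8: at (0,1), goal (2,1), distance |0-2|+|1-1| = 2
Tile 4: at (0,2), goal (1,0), distance |0-1|+|2-0| = 3
Tile 3: at (1,0), goal (0,2), distance |1-0|+|0-2| = 3
Tile 1: at (1,1), goal (0,0), distance |1-0|+|1-0| = 2
Tile 7: at (1,2), goal (2,0), distance |1-2|+|2-0| = 3
Tile 6: at (2,0), goal (1,2), distance |2-1|+|0-2| = 3
Tile 5: at (2,2), goal (1,1), distance |2-1|+|2-1| = 2
Sum: 1 + 2 + 3 + 3 + 2 + 3 + 3 + 2 = 19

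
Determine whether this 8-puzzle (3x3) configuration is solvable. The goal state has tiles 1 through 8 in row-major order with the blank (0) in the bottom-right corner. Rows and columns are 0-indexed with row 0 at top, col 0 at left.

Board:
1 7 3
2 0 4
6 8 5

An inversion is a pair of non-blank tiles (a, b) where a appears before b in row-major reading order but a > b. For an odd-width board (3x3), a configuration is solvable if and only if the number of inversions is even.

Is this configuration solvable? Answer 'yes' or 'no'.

Inversions (pairs i<j in row-major order where tile[i] > tile[j] > 0): 8
8 is even, so the puzzle is solvable.

Answer: yes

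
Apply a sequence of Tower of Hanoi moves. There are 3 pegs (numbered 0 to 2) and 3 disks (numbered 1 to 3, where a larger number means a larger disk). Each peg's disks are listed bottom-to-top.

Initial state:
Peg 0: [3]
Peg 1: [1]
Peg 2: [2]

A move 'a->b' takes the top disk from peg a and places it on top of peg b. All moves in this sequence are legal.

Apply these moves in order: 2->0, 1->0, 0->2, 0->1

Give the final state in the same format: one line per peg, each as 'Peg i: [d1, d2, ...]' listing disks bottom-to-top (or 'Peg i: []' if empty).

After move 1 (2->0):
Peg 0: [3, 2]
Peg 1: [1]
Peg 2: []

After move 2 (1->0):
Peg 0: [3, 2, 1]
Peg 1: []
Peg 2: []

After move 3 (0->2):
Peg 0: [3, 2]
Peg 1: []
Peg 2: [1]

After move 4 (0->1):
Peg 0: [3]
Peg 1: [2]
Peg 2: [1]

Answer: Peg 0: [3]
Peg 1: [2]
Peg 2: [1]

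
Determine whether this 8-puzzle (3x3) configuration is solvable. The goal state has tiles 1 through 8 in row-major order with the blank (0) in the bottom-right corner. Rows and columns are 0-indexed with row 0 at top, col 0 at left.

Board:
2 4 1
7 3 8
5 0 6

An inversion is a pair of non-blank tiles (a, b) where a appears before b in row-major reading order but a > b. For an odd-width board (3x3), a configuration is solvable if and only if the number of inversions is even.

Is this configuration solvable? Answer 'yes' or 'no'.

Inversions (pairs i<j in row-major order where tile[i] > tile[j] > 0): 8
8 is even, so the puzzle is solvable.

Answer: yes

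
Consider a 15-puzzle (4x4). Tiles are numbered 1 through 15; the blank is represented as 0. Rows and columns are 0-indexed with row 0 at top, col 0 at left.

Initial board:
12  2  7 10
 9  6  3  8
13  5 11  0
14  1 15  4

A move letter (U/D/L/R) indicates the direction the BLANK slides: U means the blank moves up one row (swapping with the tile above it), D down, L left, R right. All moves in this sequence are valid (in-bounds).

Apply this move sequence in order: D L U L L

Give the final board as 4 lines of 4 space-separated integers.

Answer: 12  2  7 10
 9  6  3  8
 0 13  5  4
14  1 11 15

Derivation:
After move 1 (D):
12  2  7 10
 9  6  3  8
13  5 11  4
14  1 15  0

After move 2 (L):
12  2  7 10
 9  6  3  8
13  5 11  4
14  1  0 15

After move 3 (U):
12  2  7 10
 9  6  3  8
13  5  0  4
14  1 11 15

After move 4 (L):
12  2  7 10
 9  6  3  8
13  0  5  4
14  1 11 15

After move 5 (L):
12  2  7 10
 9  6  3  8
 0 13  5  4
14  1 11 15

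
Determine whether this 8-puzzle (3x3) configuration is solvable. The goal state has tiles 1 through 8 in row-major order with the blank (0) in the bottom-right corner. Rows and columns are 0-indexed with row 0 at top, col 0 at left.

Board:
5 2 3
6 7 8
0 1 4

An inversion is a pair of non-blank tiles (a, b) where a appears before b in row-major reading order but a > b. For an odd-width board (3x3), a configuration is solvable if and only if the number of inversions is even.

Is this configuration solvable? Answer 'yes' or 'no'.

Inversions (pairs i<j in row-major order where tile[i] > tile[j] > 0): 12
12 is even, so the puzzle is solvable.

Answer: yes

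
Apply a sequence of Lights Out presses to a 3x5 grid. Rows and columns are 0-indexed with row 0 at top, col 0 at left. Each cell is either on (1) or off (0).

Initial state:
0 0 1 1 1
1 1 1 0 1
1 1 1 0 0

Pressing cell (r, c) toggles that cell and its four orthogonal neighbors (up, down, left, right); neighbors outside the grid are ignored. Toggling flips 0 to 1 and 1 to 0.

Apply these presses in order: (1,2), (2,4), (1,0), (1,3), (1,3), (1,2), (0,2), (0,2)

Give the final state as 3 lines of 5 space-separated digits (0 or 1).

After press 1 at (1,2):
0 0 0 1 1
1 0 0 1 1
1 1 0 0 0

After press 2 at (2,4):
0 0 0 1 1
1 0 0 1 0
1 1 0 1 1

After press 3 at (1,0):
1 0 0 1 1
0 1 0 1 0
0 1 0 1 1

After press 4 at (1,3):
1 0 0 0 1
0 1 1 0 1
0 1 0 0 1

After press 5 at (1,3):
1 0 0 1 1
0 1 0 1 0
0 1 0 1 1

After press 6 at (1,2):
1 0 1 1 1
0 0 1 0 0
0 1 1 1 1

After press 7 at (0,2):
1 1 0 0 1
0 0 0 0 0
0 1 1 1 1

After press 8 at (0,2):
1 0 1 1 1
0 0 1 0 0
0 1 1 1 1

Answer: 1 0 1 1 1
0 0 1 0 0
0 1 1 1 1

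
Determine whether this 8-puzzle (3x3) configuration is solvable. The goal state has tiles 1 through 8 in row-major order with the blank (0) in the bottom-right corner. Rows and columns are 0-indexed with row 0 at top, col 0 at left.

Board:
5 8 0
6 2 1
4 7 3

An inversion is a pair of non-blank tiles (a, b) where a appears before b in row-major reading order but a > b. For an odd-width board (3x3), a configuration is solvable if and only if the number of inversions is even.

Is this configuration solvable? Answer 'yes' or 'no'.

Answer: no

Derivation:
Inversions (pairs i<j in row-major order where tile[i] > tile[j] > 0): 17
17 is odd, so the puzzle is not solvable.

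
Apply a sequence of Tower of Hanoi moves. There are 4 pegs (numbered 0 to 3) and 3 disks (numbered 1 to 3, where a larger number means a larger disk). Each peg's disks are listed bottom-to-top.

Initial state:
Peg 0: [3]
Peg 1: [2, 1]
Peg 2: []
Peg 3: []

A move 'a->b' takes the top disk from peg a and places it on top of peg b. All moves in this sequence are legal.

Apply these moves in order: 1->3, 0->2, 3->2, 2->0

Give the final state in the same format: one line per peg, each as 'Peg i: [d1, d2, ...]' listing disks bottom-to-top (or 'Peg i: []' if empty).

After move 1 (1->3):
Peg 0: [3]
Peg 1: [2]
Peg 2: []
Peg 3: [1]

After move 2 (0->2):
Peg 0: []
Peg 1: [2]
Peg 2: [3]
Peg 3: [1]

After move 3 (3->2):
Peg 0: []
Peg 1: [2]
Peg 2: [3, 1]
Peg 3: []

After move 4 (2->0):
Peg 0: [1]
Peg 1: [2]
Peg 2: [3]
Peg 3: []

Answer: Peg 0: [1]
Peg 1: [2]
Peg 2: [3]
Peg 3: []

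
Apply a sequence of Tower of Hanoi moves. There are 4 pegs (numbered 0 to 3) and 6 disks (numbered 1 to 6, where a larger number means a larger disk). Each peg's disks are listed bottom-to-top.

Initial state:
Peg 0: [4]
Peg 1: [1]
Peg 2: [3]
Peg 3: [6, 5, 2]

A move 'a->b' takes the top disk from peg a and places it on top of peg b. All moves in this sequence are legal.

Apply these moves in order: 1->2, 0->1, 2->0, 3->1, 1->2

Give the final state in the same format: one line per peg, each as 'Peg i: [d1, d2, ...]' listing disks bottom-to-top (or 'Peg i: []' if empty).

After move 1 (1->2):
Peg 0: [4]
Peg 1: []
Peg 2: [3, 1]
Peg 3: [6, 5, 2]

After move 2 (0->1):
Peg 0: []
Peg 1: [4]
Peg 2: [3, 1]
Peg 3: [6, 5, 2]

After move 3 (2->0):
Peg 0: [1]
Peg 1: [4]
Peg 2: [3]
Peg 3: [6, 5, 2]

After move 4 (3->1):
Peg 0: [1]
Peg 1: [4, 2]
Peg 2: [3]
Peg 3: [6, 5]

After move 5 (1->2):
Peg 0: [1]
Peg 1: [4]
Peg 2: [3, 2]
Peg 3: [6, 5]

Answer: Peg 0: [1]
Peg 1: [4]
Peg 2: [3, 2]
Peg 3: [6, 5]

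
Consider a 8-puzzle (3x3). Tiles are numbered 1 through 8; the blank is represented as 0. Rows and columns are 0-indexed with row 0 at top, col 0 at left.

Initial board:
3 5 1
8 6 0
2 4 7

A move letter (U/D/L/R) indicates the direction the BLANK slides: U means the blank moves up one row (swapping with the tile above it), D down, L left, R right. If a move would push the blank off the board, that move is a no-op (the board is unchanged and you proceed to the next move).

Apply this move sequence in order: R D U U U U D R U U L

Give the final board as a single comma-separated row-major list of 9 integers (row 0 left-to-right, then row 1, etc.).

After move 1 (R):
3 5 1
8 6 0
2 4 7

After move 2 (D):
3 5 1
8 6 7
2 4 0

After move 3 (U):
3 5 1
8 6 0
2 4 7

After move 4 (U):
3 5 0
8 6 1
2 4 7

After move 5 (U):
3 5 0
8 6 1
2 4 7

After move 6 (U):
3 5 0
8 6 1
2 4 7

After move 7 (D):
3 5 1
8 6 0
2 4 7

After move 8 (R):
3 5 1
8 6 0
2 4 7

After move 9 (U):
3 5 0
8 6 1
2 4 7

After move 10 (U):
3 5 0
8 6 1
2 4 7

After move 11 (L):
3 0 5
8 6 1
2 4 7

Answer: 3, 0, 5, 8, 6, 1, 2, 4, 7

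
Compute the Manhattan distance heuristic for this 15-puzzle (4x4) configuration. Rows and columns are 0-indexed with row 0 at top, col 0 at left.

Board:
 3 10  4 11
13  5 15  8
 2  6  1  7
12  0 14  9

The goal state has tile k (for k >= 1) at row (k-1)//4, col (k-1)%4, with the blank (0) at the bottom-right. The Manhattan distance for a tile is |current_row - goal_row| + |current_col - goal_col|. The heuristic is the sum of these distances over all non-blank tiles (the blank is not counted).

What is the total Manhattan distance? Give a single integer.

Tile 3: (0,0)->(0,2) = 2
Tile 10: (0,1)->(2,1) = 2
Tile 4: (0,2)->(0,3) = 1
Tile 11: (0,3)->(2,2) = 3
Tile 13: (1,0)->(3,0) = 2
Tile 5: (1,1)->(1,0) = 1
Tile 15: (1,2)->(3,2) = 2
Tile 8: (1,3)->(1,3) = 0
Tile 2: (2,0)->(0,1) = 3
Tile 6: (2,1)->(1,1) = 1
Tile 1: (2,2)->(0,0) = 4
Tile 7: (2,3)->(1,2) = 2
Tile 12: (3,0)->(2,3) = 4
Tile 14: (3,2)->(3,1) = 1
Tile 9: (3,3)->(2,0) = 4
Sum: 2 + 2 + 1 + 3 + 2 + 1 + 2 + 0 + 3 + 1 + 4 + 2 + 4 + 1 + 4 = 32

Answer: 32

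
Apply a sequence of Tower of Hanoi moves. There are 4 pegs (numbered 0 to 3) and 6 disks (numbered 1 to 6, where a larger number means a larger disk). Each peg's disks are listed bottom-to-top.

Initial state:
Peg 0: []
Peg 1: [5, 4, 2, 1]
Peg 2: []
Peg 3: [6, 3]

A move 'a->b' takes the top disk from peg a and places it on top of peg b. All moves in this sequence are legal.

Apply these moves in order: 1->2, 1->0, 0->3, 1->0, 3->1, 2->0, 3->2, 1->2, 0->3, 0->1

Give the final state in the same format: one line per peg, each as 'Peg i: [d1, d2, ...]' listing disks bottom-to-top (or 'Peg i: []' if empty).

After move 1 (1->2):
Peg 0: []
Peg 1: [5, 4, 2]
Peg 2: [1]
Peg 3: [6, 3]

After move 2 (1->0):
Peg 0: [2]
Peg 1: [5, 4]
Peg 2: [1]
Peg 3: [6, 3]

After move 3 (0->3):
Peg 0: []
Peg 1: [5, 4]
Peg 2: [1]
Peg 3: [6, 3, 2]

After move 4 (1->0):
Peg 0: [4]
Peg 1: [5]
Peg 2: [1]
Peg 3: [6, 3, 2]

After move 5 (3->1):
Peg 0: [4]
Peg 1: [5, 2]
Peg 2: [1]
Peg 3: [6, 3]

After move 6 (2->0):
Peg 0: [4, 1]
Peg 1: [5, 2]
Peg 2: []
Peg 3: [6, 3]

After move 7 (3->2):
Peg 0: [4, 1]
Peg 1: [5, 2]
Peg 2: [3]
Peg 3: [6]

After move 8 (1->2):
Peg 0: [4, 1]
Peg 1: [5]
Peg 2: [3, 2]
Peg 3: [6]

After move 9 (0->3):
Peg 0: [4]
Peg 1: [5]
Peg 2: [3, 2]
Peg 3: [6, 1]

After move 10 (0->1):
Peg 0: []
Peg 1: [5, 4]
Peg 2: [3, 2]
Peg 3: [6, 1]

Answer: Peg 0: []
Peg 1: [5, 4]
Peg 2: [3, 2]
Peg 3: [6, 1]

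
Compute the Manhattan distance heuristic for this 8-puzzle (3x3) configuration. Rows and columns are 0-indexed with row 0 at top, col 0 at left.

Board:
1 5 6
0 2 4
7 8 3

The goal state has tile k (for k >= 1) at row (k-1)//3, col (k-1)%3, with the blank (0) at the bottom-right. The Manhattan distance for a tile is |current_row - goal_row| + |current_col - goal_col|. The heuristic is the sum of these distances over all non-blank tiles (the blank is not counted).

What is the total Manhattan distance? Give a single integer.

Answer: 7

Derivation:
Tile 1: at (0,0), goal (0,0), distance |0-0|+|0-0| = 0
Tile 5: at (0,1), goal (1,1), distance |0-1|+|1-1| = 1
Tile 6: at (0,2), goal (1,2), distance |0-1|+|2-2| = 1
Tile 2: at (1,1), goal (0,1), distance |1-0|+|1-1| = 1
Tile 4: at (1,2), goal (1,0), distance |1-1|+|2-0| = 2
Tile 7: at (2,0), goal (2,0), distance |2-2|+|0-0| = 0
Tile 8: at (2,1), goal (2,1), distance |2-2|+|1-1| = 0
Tile 3: at (2,2), goal (0,2), distance |2-0|+|2-2| = 2
Sum: 0 + 1 + 1 + 1 + 2 + 0 + 0 + 2 = 7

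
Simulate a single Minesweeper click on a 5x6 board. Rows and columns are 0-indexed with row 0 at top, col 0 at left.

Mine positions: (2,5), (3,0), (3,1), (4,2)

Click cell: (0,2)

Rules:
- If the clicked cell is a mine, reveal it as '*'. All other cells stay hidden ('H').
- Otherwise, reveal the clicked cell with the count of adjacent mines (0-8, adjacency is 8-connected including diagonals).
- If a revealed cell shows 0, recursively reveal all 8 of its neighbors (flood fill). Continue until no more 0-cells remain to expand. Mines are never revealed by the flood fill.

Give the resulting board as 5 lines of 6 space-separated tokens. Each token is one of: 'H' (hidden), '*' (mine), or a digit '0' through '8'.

0 0 0 0 0 0
0 0 0 0 1 1
2 2 1 0 1 H
H H 2 1 1 H
H H H H H H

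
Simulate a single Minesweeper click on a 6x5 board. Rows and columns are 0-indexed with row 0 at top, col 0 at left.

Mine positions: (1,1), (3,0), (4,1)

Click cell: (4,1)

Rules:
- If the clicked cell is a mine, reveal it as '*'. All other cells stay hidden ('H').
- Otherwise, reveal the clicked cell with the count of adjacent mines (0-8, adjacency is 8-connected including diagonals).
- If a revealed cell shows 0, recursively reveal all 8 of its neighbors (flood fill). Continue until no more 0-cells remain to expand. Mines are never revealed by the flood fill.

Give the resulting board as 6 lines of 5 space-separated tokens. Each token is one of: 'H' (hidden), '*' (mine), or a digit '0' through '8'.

H H H H H
H H H H H
H H H H H
H H H H H
H * H H H
H H H H H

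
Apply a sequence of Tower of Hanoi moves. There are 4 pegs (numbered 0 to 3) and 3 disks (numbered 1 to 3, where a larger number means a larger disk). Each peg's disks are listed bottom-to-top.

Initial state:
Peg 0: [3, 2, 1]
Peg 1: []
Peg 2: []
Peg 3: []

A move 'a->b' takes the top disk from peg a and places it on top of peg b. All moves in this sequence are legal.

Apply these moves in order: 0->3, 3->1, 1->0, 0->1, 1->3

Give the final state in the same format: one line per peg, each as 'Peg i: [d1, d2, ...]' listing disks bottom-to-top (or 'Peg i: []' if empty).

Answer: Peg 0: [3, 2]
Peg 1: []
Peg 2: []
Peg 3: [1]

Derivation:
After move 1 (0->3):
Peg 0: [3, 2]
Peg 1: []
Peg 2: []
Peg 3: [1]

After move 2 (3->1):
Peg 0: [3, 2]
Peg 1: [1]
Peg 2: []
Peg 3: []

After move 3 (1->0):
Peg 0: [3, 2, 1]
Peg 1: []
Peg 2: []
Peg 3: []

After move 4 (0->1):
Peg 0: [3, 2]
Peg 1: [1]
Peg 2: []
Peg 3: []

After move 5 (1->3):
Peg 0: [3, 2]
Peg 1: []
Peg 2: []
Peg 3: [1]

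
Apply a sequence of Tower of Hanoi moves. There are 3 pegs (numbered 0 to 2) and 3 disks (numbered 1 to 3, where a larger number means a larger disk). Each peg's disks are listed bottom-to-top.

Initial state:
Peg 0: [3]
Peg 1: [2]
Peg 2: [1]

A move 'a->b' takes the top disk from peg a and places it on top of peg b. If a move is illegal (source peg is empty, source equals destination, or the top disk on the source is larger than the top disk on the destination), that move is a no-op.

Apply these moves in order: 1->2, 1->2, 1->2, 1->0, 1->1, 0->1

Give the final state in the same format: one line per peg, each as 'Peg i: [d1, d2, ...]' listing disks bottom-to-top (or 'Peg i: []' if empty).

After move 1 (1->2):
Peg 0: [3]
Peg 1: [2]
Peg 2: [1]

After move 2 (1->2):
Peg 0: [3]
Peg 1: [2]
Peg 2: [1]

After move 3 (1->2):
Peg 0: [3]
Peg 1: [2]
Peg 2: [1]

After move 4 (1->0):
Peg 0: [3, 2]
Peg 1: []
Peg 2: [1]

After move 5 (1->1):
Peg 0: [3, 2]
Peg 1: []
Peg 2: [1]

After move 6 (0->1):
Peg 0: [3]
Peg 1: [2]
Peg 2: [1]

Answer: Peg 0: [3]
Peg 1: [2]
Peg 2: [1]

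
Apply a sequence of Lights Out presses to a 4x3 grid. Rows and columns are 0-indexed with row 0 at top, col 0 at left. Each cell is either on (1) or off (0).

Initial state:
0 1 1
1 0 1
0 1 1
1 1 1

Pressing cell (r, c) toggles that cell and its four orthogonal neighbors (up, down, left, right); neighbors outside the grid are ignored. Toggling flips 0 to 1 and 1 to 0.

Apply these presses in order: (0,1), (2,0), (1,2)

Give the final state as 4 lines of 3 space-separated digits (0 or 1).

After press 1 at (0,1):
1 0 0
1 1 1
0 1 1
1 1 1

After press 2 at (2,0):
1 0 0
0 1 1
1 0 1
0 1 1

After press 3 at (1,2):
1 0 1
0 0 0
1 0 0
0 1 1

Answer: 1 0 1
0 0 0
1 0 0
0 1 1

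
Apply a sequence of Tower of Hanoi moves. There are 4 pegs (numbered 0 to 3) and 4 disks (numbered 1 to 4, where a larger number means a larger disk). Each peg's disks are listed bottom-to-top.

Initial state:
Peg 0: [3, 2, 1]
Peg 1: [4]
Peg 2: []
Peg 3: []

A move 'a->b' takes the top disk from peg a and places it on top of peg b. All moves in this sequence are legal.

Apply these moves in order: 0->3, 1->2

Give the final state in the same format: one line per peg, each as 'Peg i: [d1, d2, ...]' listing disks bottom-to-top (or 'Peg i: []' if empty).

Answer: Peg 0: [3, 2]
Peg 1: []
Peg 2: [4]
Peg 3: [1]

Derivation:
After move 1 (0->3):
Peg 0: [3, 2]
Peg 1: [4]
Peg 2: []
Peg 3: [1]

After move 2 (1->2):
Peg 0: [3, 2]
Peg 1: []
Peg 2: [4]
Peg 3: [1]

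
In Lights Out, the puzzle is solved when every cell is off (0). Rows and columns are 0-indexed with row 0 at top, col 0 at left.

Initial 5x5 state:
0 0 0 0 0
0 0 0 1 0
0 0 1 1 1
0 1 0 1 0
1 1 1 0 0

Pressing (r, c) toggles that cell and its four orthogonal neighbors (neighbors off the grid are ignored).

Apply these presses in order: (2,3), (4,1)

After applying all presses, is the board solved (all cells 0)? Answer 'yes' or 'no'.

Answer: yes

Derivation:
After press 1 at (2,3):
0 0 0 0 0
0 0 0 0 0
0 0 0 0 0
0 1 0 0 0
1 1 1 0 0

After press 2 at (4,1):
0 0 0 0 0
0 0 0 0 0
0 0 0 0 0
0 0 0 0 0
0 0 0 0 0

Lights still on: 0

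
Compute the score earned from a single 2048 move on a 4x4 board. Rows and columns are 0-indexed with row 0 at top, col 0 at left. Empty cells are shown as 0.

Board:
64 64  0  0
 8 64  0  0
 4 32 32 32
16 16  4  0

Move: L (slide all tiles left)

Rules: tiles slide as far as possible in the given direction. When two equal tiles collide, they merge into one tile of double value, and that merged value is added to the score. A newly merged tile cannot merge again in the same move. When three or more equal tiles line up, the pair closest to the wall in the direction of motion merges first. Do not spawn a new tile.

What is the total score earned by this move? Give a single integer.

Answer: 224

Derivation:
Slide left:
row 0: [64, 64, 0, 0] -> [128, 0, 0, 0]  score +128 (running 128)
row 1: [8, 64, 0, 0] -> [8, 64, 0, 0]  score +0 (running 128)
row 2: [4, 32, 32, 32] -> [4, 64, 32, 0]  score +64 (running 192)
row 3: [16, 16, 4, 0] -> [32, 4, 0, 0]  score +32 (running 224)
Board after move:
128   0   0   0
  8  64   0   0
  4  64  32   0
 32   4   0   0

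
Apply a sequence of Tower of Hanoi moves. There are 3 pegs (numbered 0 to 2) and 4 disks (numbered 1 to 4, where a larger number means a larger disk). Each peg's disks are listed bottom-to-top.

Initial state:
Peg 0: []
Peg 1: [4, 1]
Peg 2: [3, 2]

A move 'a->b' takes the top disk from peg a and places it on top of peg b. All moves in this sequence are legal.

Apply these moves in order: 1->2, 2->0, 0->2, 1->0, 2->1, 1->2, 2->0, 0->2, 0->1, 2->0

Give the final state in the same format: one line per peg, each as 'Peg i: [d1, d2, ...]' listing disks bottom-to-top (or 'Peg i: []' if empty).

After move 1 (1->2):
Peg 0: []
Peg 1: [4]
Peg 2: [3, 2, 1]

After move 2 (2->0):
Peg 0: [1]
Peg 1: [4]
Peg 2: [3, 2]

After move 3 (0->2):
Peg 0: []
Peg 1: [4]
Peg 2: [3, 2, 1]

After move 4 (1->0):
Peg 0: [4]
Peg 1: []
Peg 2: [3, 2, 1]

After move 5 (2->1):
Peg 0: [4]
Peg 1: [1]
Peg 2: [3, 2]

After move 6 (1->2):
Peg 0: [4]
Peg 1: []
Peg 2: [3, 2, 1]

After move 7 (2->0):
Peg 0: [4, 1]
Peg 1: []
Peg 2: [3, 2]

After move 8 (0->2):
Peg 0: [4]
Peg 1: []
Peg 2: [3, 2, 1]

After move 9 (0->1):
Peg 0: []
Peg 1: [4]
Peg 2: [3, 2, 1]

After move 10 (2->0):
Peg 0: [1]
Peg 1: [4]
Peg 2: [3, 2]

Answer: Peg 0: [1]
Peg 1: [4]
Peg 2: [3, 2]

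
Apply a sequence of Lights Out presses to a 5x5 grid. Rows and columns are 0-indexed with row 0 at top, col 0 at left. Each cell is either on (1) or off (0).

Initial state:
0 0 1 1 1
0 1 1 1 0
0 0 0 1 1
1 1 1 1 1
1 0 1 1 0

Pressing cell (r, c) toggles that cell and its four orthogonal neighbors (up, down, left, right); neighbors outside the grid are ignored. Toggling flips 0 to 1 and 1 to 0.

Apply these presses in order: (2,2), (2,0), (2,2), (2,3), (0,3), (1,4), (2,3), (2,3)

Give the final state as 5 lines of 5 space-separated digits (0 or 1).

Answer: 0 0 0 0 1
1 1 1 0 1
1 1 1 0 1
0 1 1 0 1
1 0 1 1 0

Derivation:
After press 1 at (2,2):
0 0 1 1 1
0 1 0 1 0
0 1 1 0 1
1 1 0 1 1
1 0 1 1 0

After press 2 at (2,0):
0 0 1 1 1
1 1 0 1 0
1 0 1 0 1
0 1 0 1 1
1 0 1 1 0

After press 3 at (2,2):
0 0 1 1 1
1 1 1 1 0
1 1 0 1 1
0 1 1 1 1
1 0 1 1 0

After press 4 at (2,3):
0 0 1 1 1
1 1 1 0 0
1 1 1 0 0
0 1 1 0 1
1 0 1 1 0

After press 5 at (0,3):
0 0 0 0 0
1 1 1 1 0
1 1 1 0 0
0 1 1 0 1
1 0 1 1 0

After press 6 at (1,4):
0 0 0 0 1
1 1 1 0 1
1 1 1 0 1
0 1 1 0 1
1 0 1 1 0

After press 7 at (2,3):
0 0 0 0 1
1 1 1 1 1
1 1 0 1 0
0 1 1 1 1
1 0 1 1 0

After press 8 at (2,3):
0 0 0 0 1
1 1 1 0 1
1 1 1 0 1
0 1 1 0 1
1 0 1 1 0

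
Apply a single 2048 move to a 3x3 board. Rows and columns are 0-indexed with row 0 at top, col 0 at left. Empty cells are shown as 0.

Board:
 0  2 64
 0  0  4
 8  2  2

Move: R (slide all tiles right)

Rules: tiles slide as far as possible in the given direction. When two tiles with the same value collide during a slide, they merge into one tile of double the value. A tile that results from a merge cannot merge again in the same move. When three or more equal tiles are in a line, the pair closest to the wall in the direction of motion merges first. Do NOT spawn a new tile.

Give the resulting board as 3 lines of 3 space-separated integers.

Slide right:
row 0: [0, 2, 64] -> [0, 2, 64]
row 1: [0, 0, 4] -> [0, 0, 4]
row 2: [8, 2, 2] -> [0, 8, 4]

Answer:  0  2 64
 0  0  4
 0  8  4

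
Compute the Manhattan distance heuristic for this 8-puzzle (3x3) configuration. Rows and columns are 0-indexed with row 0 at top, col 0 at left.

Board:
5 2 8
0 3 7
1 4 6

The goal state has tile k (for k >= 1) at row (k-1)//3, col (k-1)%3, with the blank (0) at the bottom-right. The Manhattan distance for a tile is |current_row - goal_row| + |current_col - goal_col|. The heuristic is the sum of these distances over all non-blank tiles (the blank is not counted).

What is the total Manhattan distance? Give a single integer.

Tile 5: at (0,0), goal (1,1), distance |0-1|+|0-1| = 2
Tile 2: at (0,1), goal (0,1), distance |0-0|+|1-1| = 0
Tile 8: at (0,2), goal (2,1), distance |0-2|+|2-1| = 3
Tile 3: at (1,1), goal (0,2), distance |1-0|+|1-2| = 2
Tile 7: at (1,2), goal (2,0), distance |1-2|+|2-0| = 3
Tile 1: at (2,0), goal (0,0), distance |2-0|+|0-0| = 2
Tile 4: at (2,1), goal (1,0), distance |2-1|+|1-0| = 2
Tile 6: at (2,2), goal (1,2), distance |2-1|+|2-2| = 1
Sum: 2 + 0 + 3 + 2 + 3 + 2 + 2 + 1 = 15

Answer: 15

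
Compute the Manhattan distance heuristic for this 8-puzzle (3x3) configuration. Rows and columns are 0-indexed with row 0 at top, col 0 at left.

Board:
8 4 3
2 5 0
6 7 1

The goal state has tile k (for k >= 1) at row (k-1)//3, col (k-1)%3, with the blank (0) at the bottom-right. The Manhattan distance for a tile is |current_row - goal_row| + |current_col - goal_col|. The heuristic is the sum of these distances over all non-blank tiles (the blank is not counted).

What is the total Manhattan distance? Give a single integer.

Tile 8: at (0,0), goal (2,1), distance |0-2|+|0-1| = 3
Tile 4: at (0,1), goal (1,0), distance |0-1|+|1-0| = 2
Tile 3: at (0,2), goal (0,2), distance |0-0|+|2-2| = 0
Tile 2: at (1,0), goal (0,1), distance |1-0|+|0-1| = 2
Tile 5: at (1,1), goal (1,1), distance |1-1|+|1-1| = 0
Tile 6: at (2,0), goal (1,2), distance |2-1|+|0-2| = 3
Tile 7: at (2,1), goal (2,0), distance |2-2|+|1-0| = 1
Tile 1: at (2,2), goal (0,0), distance |2-0|+|2-0| = 4
Sum: 3 + 2 + 0 + 2 + 0 + 3 + 1 + 4 = 15

Answer: 15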